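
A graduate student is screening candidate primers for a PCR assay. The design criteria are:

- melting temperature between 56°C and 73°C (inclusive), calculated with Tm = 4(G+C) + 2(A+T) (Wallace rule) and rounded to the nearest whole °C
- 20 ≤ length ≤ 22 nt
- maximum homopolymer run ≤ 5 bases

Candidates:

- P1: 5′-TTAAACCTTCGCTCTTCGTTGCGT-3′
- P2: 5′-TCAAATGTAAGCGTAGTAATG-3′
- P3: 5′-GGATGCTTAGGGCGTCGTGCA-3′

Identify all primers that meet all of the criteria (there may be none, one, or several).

P2 and P3.

P1 (24 nt, A=3 T=10 G=4 C=7): Tm = 2·13 + 4·11 = 70°C ✓; length 24, outside 20–22 ✗; longest run = 3 ✓ — fails.
P2 (21 nt, A=8 T=6 G=5 C=2): Tm = 2·14 + 4·7 = 56°C ✓; length 21 ✓; longest run = 3 ✓ — passes.
P3 (21 nt, A=3 T=5 G=9 C=4): Tm = 2·8 + 4·13 = 68°C ✓; length 21 ✓; longest run = 3 ✓ — passes.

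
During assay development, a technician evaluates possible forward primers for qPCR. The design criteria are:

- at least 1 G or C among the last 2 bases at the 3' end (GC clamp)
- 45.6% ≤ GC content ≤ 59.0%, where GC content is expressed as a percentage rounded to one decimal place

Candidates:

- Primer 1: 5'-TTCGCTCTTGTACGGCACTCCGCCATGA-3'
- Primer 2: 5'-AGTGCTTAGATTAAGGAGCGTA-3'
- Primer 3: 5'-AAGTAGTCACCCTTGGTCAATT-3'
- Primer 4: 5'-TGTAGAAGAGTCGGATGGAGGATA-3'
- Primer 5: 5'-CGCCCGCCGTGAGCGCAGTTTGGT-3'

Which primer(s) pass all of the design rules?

Primer 1 only.

Primer 1 (28 nt, A=4 T=8 G=6 C=10): 3' end GA has 1 G/C ✓; GC 16/28 = 57.1% ✓ — passes.
Primer 2 (22 nt, A=7 T=6 G=7 C=2): 3' end TA has 0 G/C, need ≥1 ✗; GC 9/22 = 40.9%, outside 45.6–59.0% ✗ — fails.
Primer 3 (22 nt, A=6 T=7 G=4 C=5): 3' end TT has 0 G/C, need ≥1 ✗; GC 9/22 = 40.9%, outside 45.6–59.0% ✗ — fails.
Primer 4 (24 nt, A=8 T=5 G=10 C=1): 3' end TA has 0 G/C, need ≥1 ✗; GC 11/24 = 45.8% ✓ — fails.
Primer 5 (24 nt, A=2 T=5 G=9 C=8): 3' end GT has 1 G/C ✓; GC 17/24 = 70.8%, outside 45.6–59.0% ✗ — fails.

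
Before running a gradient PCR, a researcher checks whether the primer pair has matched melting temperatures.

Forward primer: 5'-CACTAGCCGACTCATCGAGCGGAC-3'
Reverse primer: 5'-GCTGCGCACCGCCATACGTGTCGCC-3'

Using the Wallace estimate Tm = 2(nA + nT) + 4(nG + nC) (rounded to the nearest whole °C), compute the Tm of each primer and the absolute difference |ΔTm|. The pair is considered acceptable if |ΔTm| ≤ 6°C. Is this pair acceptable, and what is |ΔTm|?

Forward: A=6 T=3 G=6 C=9 → Tm = 2·9 + 4·15 = 78°C.
Reverse: A=3 T=4 G=7 C=11 → Tm = 2·7 + 4·18 = 86°C.
|ΔTm| = |78 − 86| = 8°C, > 6°C.

|ΔTm| = 8°C; the pair is not acceptable.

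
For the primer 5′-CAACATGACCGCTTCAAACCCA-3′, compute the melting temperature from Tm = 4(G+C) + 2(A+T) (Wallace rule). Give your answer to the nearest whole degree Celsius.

Base counts: A=8, T=3, G=2, C=9 (length 22).
Tm = 2·(8+3) + 4·(2+9) = 2·11 + 4·11 = 22 + 44 = 66°C.

66°C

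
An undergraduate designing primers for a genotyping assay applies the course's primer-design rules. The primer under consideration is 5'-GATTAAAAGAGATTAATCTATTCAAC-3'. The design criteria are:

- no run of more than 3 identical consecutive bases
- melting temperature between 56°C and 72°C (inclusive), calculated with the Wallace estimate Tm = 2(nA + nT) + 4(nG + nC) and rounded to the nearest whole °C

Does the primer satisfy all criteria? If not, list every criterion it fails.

Base counts: A=12, T=8, G=3, C=3 (length 26).
homopolymer run: longest run = 4, exceeds 3 ✗
Tm: Tm = 2·20 + 4·6 = 64°C ✓

Fails: homopolymer run.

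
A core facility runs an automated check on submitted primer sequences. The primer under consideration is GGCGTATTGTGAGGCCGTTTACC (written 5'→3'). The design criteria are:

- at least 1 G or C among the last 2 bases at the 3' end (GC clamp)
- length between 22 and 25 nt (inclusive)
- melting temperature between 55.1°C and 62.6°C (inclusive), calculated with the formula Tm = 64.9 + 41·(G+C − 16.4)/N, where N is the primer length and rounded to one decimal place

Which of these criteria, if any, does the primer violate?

Meets all criteria.

Base counts: A=3, T=7, G=8, C=5 (length 23).
GC clamp: 3' end CC has 2 G/C ✓
length: length 23 ✓
Tm: Tm = 64.9 + 41·(13 − 16.4)/23 = 58.8°C ✓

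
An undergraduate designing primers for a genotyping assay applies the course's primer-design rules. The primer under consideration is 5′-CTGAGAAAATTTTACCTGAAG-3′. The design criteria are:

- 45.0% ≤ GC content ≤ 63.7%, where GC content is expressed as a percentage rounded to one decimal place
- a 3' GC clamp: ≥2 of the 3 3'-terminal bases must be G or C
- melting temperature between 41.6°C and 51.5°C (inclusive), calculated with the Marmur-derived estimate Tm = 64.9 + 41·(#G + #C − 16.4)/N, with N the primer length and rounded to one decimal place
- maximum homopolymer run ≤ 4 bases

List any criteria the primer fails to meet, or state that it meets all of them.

Base counts: A=8, T=6, G=4, C=3 (length 21).
GC content: GC 7/21 = 33.3%, outside 45.0–63.7% ✗
GC clamp: 3' end AAG has 1 G/C, need ≥2 ✗
Tm: Tm = 64.9 + 41·(7 − 16.4)/21 = 46.5°C ✓
homopolymer run: longest run = 4 ✓

Fails: GC content, GC clamp.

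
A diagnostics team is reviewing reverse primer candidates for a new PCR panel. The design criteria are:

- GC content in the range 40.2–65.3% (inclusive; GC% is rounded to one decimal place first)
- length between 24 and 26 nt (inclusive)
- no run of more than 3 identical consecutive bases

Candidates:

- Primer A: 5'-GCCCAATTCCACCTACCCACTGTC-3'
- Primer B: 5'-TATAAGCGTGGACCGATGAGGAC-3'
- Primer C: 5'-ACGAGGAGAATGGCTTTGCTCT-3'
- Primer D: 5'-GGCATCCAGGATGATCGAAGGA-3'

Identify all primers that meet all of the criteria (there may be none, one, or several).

Primer A only.

Primer A (24 nt, A=5 T=5 G=2 C=12): GC 14/24 = 58.3% ✓; length 24 ✓; longest run = 3 ✓ — passes.
Primer B (23 nt, A=7 T=4 G=8 C=4): GC 12/23 = 52.2% ✓; length 23, outside 24–26 ✗; longest run = 2 ✓ — fails.
Primer C (22 nt, A=5 T=6 G=7 C=4): GC 11/22 = 50.0% ✓; length 22, outside 24–26 ✗; longest run = 3 ✓ — fails.
Primer D (22 nt, A=7 T=3 G=8 C=4): GC 12/22 = 54.5% ✓; length 22, outside 24–26 ✗; longest run = 2 ✓ — fails.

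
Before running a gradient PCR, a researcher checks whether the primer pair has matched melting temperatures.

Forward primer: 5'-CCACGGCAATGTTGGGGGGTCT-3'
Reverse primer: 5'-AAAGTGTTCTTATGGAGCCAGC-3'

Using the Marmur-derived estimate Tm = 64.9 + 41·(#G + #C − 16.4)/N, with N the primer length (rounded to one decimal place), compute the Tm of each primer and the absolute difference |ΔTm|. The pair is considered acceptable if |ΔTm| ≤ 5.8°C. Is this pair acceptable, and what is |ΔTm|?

|ΔTm| = 7.4°C; the pair is not acceptable.

Forward: G+C = 14, N = 22 → Tm = 64.9 + 41·(14 − 16.4)/22 = 60.4°C.
Reverse: G+C = 10, N = 22 → Tm = 64.9 + 41·(10 − 16.4)/22 = 53.0°C.
|ΔTm| = |60.4 − 53.0| = 7.4°C, > 5.8°C.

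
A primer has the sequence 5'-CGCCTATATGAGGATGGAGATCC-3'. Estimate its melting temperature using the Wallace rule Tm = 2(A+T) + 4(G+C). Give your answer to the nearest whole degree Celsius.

70°C

Base counts: A=6, T=5, G=7, C=5 (length 23).
Tm = 2·(6+5) + 4·(7+5) = 2·11 + 4·12 = 22 + 48 = 70°C.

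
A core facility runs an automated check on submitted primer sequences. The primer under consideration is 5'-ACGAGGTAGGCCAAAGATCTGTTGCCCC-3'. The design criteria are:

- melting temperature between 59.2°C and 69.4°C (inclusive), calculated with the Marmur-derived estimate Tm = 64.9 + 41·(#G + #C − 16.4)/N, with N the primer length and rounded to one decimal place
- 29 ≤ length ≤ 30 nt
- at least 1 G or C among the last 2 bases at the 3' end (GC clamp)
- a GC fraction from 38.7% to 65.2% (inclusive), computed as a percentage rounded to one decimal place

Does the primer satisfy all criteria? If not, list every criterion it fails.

Fails: length.

Base counts: A=7, T=5, G=8, C=8 (length 28).
Tm: Tm = 64.9 + 41·(16 − 16.4)/28 = 64.3°C ✓
length: length 28, outside 29–30 ✗
GC clamp: 3' end CC has 2 G/C ✓
GC content: GC 16/28 = 57.1% ✓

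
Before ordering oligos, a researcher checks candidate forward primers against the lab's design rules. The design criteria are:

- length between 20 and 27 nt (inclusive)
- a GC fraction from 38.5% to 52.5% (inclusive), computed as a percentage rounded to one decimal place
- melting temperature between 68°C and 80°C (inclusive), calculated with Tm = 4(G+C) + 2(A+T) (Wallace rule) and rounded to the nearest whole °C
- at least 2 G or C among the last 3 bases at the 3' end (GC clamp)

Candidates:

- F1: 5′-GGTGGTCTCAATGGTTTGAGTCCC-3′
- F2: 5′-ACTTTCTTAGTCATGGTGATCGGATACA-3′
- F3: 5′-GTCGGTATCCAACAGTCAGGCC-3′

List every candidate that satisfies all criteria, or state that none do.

F1 (24 nt, A=3 T=8 G=8 C=5): length 24 ✓; GC 13/24 = 54.2%, outside 38.5–52.5% ✗; Tm = 2·11 + 4·13 = 74°C ✓; 3' end CCC has 3 G/C ✓ — fails.
F2 (28 nt, A=7 T=10 G=6 C=5): length 28, outside 20–27 ✗; GC 11/28 = 39.3% ✓; Tm = 2·17 + 4·11 = 78°C ✓; 3' end ACA has 1 G/C, need ≥2 ✗ — fails.
F3 (22 nt, A=5 T=4 G=6 C=7): length 22 ✓; GC 13/22 = 59.1%, outside 38.5–52.5% ✗; Tm = 2·9 + 4·13 = 70°C ✓; 3' end GCC has 3 G/C ✓ — fails.

None of the candidates satisfy all criteria.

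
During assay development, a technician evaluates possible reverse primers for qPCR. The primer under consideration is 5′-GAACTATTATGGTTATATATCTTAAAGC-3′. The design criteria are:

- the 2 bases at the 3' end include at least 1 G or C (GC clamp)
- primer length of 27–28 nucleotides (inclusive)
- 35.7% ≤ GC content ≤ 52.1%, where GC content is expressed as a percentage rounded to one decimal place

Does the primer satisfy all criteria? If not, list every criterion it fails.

Fails: GC content.

Base counts: A=10, T=11, G=4, C=3 (length 28).
GC clamp: 3' end GC has 2 G/C ✓
length: length 28 ✓
GC content: GC 7/28 = 25.0%, outside 35.7–52.1% ✗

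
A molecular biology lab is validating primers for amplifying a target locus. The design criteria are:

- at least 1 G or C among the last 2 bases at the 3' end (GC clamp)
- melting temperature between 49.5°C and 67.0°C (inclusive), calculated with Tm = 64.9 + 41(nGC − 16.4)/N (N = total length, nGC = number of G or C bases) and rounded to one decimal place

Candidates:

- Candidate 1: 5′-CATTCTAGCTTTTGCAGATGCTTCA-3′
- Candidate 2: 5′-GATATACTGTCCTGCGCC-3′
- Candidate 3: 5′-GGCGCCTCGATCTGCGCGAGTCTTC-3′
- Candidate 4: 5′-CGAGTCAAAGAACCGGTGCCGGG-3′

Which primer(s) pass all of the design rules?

Candidate 1, Candidate 2, Candidate 3 and Candidate 4.

Candidate 1 (25 nt, A=5 T=10 G=4 C=6): 3' end CA has 1 G/C ✓; Tm = 64.9 + 41·(10 − 16.4)/25 = 54.4°C ✓ — passes.
Candidate 2 (18 nt, A=3 T=5 G=4 C=6): 3' end CC has 2 G/C ✓; Tm = 64.9 + 41·(10 − 16.4)/18 = 50.3°C ✓ — passes.
Candidate 3 (25 nt, A=2 T=6 G=8 C=9): 3' end TC has 1 G/C ✓; Tm = 64.9 + 41·(17 − 16.4)/25 = 65.9°C ✓ — passes.
Candidate 4 (23 nt, A=6 T=2 G=9 C=6): 3' end GG has 2 G/C ✓; Tm = 64.9 + 41·(15 − 16.4)/23 = 62.4°C ✓ — passes.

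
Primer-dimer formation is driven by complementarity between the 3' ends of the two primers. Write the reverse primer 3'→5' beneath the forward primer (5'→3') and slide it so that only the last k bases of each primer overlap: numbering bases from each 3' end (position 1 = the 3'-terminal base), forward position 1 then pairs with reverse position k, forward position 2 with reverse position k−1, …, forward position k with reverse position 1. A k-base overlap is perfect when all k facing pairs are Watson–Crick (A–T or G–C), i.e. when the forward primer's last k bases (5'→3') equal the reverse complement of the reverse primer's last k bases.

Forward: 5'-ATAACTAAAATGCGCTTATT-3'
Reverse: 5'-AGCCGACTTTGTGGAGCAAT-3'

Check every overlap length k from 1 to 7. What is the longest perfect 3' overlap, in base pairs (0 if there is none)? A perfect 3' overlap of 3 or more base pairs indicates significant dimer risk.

Last 7 bases (5'→3') — forward …GCTTATT, reverse …GAGCAAT.
Reverse complement of the reverse primer's last 7 bases: ATTGCTC; its first k bases are the reverse complement of the reverse primer's last k bases, so a perfect k-base overlap needs the forward primer's last k bases to equal them.
Comparing (forward last k vs required): k=1: T vs A ✗; k=2: TT vs AT ✗; k=3: ATT vs ATT ✓; k=4: TATT vs ATTG ✗; k=5: TTATT vs ATTGC ✗; k=6: CTTATT vs ATTGCT ✗; k=7: GCTTATT vs ATTGCTC ✗.
Only k = 3 is perfect, so the longest perfect 3' overlap is 3.

Longest perfect overlap: 3 complementary base pairs; significant dimer risk (threshold 3).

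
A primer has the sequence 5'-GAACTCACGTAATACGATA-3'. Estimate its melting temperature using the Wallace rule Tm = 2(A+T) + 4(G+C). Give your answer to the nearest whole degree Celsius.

Base counts: A=8, T=4, G=3, C=4 (length 19).
Tm = 2·(8+4) + 4·(3+4) = 2·12 + 4·7 = 24 + 28 = 52°C.

52°C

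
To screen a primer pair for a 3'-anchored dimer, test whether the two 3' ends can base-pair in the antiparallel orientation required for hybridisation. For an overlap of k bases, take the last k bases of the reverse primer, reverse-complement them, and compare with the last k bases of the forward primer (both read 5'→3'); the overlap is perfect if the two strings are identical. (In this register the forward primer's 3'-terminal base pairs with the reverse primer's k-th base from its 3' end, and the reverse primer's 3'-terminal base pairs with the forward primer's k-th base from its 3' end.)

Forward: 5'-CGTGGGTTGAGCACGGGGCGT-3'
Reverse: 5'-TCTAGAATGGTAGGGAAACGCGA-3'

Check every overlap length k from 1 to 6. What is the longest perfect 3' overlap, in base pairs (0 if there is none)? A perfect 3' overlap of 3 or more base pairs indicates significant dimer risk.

Last 6 bases (5'→3') — forward …GGGCGT, reverse …ACGCGA.
Reverse complement of the reverse primer's last 6 bases: TCGCGT; its first k bases are the reverse complement of the reverse primer's last k bases, so a perfect k-base overlap needs the forward primer's last k bases to equal them.
Comparing (forward last k vs required): k=1: T vs T ✓; k=2: GT vs TC ✗; k=3: CGT vs TCG ✗; k=4: GCGT vs TCGC ✗; k=5: GGCGT vs TCGCG ✗; k=6: GGGCGT vs TCGCGT ✗.
Only k = 1 is perfect, so the longest perfect 3' overlap is 1.

Longest perfect overlap: 1 complementary base pair; below the dimer-risk threshold (threshold 3).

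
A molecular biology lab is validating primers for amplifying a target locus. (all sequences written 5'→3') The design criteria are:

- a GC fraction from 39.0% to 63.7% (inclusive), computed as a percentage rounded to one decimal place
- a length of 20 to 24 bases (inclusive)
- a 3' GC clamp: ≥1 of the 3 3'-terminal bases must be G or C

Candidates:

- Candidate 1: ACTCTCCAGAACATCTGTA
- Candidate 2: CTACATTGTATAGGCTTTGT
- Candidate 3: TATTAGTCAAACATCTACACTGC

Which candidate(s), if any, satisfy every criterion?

Candidate 1 (19 nt, A=6 T=5 G=2 C=6): GC 8/19 = 42.1% ✓; length 19, outside 20–24 ✗; 3' end GTA has 1 G/C ✓ — fails.
Candidate 2 (20 nt, A=4 T=9 G=4 C=3): GC 7/20 = 35.0%, outside 39.0–63.7% ✗; length 20 ✓; 3' end TGT has 1 G/C ✓ — fails.
Candidate 3 (23 nt, A=8 T=7 G=2 C=6): GC 8/23 = 34.8%, outside 39.0–63.7% ✗; length 23 ✓; 3' end TGC has 2 G/C ✓ — fails.

None of the candidates satisfy all criteria.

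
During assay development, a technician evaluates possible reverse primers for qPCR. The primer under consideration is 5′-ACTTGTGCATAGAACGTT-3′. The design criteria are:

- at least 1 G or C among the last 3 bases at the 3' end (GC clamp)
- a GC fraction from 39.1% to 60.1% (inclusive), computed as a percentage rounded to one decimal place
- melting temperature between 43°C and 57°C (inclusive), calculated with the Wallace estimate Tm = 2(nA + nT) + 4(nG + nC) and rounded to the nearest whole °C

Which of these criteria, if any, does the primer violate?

Base counts: A=5, T=6, G=4, C=3 (length 18).
GC clamp: 3' end GTT has 1 G/C ✓
GC content: GC 7/18 = 38.9%, outside 39.1–60.1% ✗
Tm: Tm = 2·11 + 4·7 = 50°C ✓

Fails: GC content.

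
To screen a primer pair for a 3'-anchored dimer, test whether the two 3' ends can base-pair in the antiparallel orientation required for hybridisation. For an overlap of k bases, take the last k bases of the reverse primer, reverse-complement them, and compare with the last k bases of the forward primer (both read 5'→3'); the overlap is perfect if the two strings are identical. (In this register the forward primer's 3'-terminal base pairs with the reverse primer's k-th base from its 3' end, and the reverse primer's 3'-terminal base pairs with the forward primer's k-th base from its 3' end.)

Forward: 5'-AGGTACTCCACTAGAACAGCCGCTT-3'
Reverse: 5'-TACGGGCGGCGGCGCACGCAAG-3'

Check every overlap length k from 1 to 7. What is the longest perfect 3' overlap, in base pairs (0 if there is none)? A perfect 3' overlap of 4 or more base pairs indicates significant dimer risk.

Longest perfect overlap: 3 complementary base pairs; below the dimer-risk threshold (threshold 4).

Last 7 bases (5'→3') — forward …GCCGCTT, reverse …ACGCAAG.
Reverse complement of the reverse primer's last 7 bases: CTTGCGT; its first k bases are the reverse complement of the reverse primer's last k bases, so a perfect k-base overlap needs the forward primer's last k bases to equal them.
Comparing (forward last k vs required): k=1: T vs C ✗; k=2: TT vs CT ✗; k=3: CTT vs CTT ✓; k=4: GCTT vs CTTG ✗; k=5: CGCTT vs CTTGC ✗; k=6: CCGCTT vs CTTGCG ✗; k=7: GCCGCTT vs CTTGCGT ✗.
Only k = 3 is perfect, so the longest perfect 3' overlap is 3.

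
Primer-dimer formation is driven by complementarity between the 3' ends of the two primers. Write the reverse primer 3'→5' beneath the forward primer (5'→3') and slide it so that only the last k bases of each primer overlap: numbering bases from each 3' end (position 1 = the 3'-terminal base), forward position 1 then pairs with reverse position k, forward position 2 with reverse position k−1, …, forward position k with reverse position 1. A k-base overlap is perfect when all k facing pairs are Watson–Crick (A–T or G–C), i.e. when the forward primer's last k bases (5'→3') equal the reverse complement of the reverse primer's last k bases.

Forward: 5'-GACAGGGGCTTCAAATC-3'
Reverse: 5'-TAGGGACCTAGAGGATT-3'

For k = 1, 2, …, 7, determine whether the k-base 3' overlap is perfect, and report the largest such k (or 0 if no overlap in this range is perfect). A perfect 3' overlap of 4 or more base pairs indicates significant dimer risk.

Last 7 bases (5'→3') — forward …TCAAATC, reverse …GAGGATT.
Reverse complement of the reverse primer's last 7 bases: AATCCTC; its first k bases are the reverse complement of the reverse primer's last k bases, so a perfect k-base overlap needs the forward primer's last k bases to equal them.
Comparing (forward last k vs required): k=1: C vs A ✗; k=2: TC vs AA ✗; k=3: ATC vs AAT ✗; k=4: AATC vs AATC ✓; k=5: AAATC vs AATCC ✗; k=6: CAAATC vs AATCCT ✗; k=7: TCAAATC vs AATCCTC ✗.
Only k = 4 is perfect, so the longest perfect 3' overlap is 4.

Longest perfect overlap: 4 complementary base pairs; significant dimer risk (threshold 4).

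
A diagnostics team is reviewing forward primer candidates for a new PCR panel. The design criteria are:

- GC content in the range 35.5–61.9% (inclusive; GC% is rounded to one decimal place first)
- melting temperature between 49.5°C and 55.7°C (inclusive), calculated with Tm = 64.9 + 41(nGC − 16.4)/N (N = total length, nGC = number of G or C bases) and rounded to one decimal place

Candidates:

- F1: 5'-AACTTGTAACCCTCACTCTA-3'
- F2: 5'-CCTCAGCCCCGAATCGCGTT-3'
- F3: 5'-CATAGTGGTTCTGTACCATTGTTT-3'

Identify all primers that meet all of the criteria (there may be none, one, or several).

F1 (20 nt, A=6 T=6 G=1 C=7): GC 8/20 = 40.0% ✓; Tm = 64.9 + 41·(8 − 16.4)/20 = 47.7°C, outside 49.5–55.7°C ✗ — fails.
F2 (20 nt, A=3 T=4 G=4 C=9): GC 13/20 = 65.0%, outside 35.5–61.9% ✗; Tm = 64.9 + 41·(13 − 16.4)/20 = 57.9°C, outside 49.5–55.7°C ✗ — fails.
F3 (24 nt, A=4 T=11 G=5 C=4): GC 9/24 = 37.5% ✓; Tm = 64.9 + 41·(9 − 16.4)/24 = 52.3°C ✓ — passes.

F3 only.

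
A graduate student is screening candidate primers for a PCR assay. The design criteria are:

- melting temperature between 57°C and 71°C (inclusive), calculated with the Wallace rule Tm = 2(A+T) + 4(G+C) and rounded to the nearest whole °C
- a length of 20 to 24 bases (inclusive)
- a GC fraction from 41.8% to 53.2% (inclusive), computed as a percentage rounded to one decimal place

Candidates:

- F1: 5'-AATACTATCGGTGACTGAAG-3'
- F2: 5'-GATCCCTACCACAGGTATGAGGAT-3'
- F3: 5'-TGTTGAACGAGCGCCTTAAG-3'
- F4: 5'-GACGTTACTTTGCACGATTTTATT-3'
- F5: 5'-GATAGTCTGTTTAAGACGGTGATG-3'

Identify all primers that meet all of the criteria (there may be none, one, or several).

F3 only.

F1 (20 nt, A=7 T=5 G=5 C=3): Tm = 2·12 + 4·8 = 56°C, outside 57–71°C ✗; length 20 ✓; GC 8/20 = 40.0%, outside 41.8–53.2% ✗ — fails.
F2 (24 nt, A=7 T=5 G=6 C=6): Tm = 2·12 + 4·12 = 72°C, outside 57–71°C ✗; length 24 ✓; GC 12/24 = 50.0% ✓ — fails.
F3 (20 nt, A=5 T=5 G=6 C=4): Tm = 2·10 + 4·10 = 60°C ✓; length 20 ✓; GC 10/20 = 50.0% ✓ — passes.
F4 (24 nt, A=5 T=11 G=4 C=4): Tm = 2·16 + 4·8 = 64°C ✓; length 24 ✓; GC 8/24 = 33.3%, outside 41.8–53.2% ✗ — fails.
F5 (24 nt, A=6 T=8 G=8 C=2): Tm = 2·14 + 4·10 = 68°C ✓; length 24 ✓; GC 10/24 = 41.7%, outside 41.8–53.2% ✗ — fails.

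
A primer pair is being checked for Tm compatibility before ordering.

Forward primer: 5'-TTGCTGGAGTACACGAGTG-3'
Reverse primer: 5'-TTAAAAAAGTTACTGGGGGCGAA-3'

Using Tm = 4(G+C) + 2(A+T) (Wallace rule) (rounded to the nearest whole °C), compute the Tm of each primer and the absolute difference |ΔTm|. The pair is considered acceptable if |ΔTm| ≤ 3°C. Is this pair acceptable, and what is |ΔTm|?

|ΔTm| = 6°C; the pair is not acceptable.

Forward: A=4 T=5 G=7 C=3 → Tm = 2·9 + 4·10 = 58°C.
Reverse: A=9 T=5 G=7 C=2 → Tm = 2·14 + 4·9 = 64°C.
|ΔTm| = |58 − 64| = 6°C, > 3°C.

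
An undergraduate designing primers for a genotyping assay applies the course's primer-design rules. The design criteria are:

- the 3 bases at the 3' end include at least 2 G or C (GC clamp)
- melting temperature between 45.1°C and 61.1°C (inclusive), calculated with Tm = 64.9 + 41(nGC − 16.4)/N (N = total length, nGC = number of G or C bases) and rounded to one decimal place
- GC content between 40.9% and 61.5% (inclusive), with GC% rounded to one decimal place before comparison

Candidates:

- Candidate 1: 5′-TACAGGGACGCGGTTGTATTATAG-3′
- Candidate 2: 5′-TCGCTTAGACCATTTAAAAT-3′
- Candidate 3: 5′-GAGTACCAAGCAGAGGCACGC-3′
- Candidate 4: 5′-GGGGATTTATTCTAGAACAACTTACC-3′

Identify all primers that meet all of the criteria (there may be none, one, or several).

None of the candidates satisfy all criteria.

Candidate 1 (24 nt, A=6 T=7 G=8 C=3): 3' end TAG has 1 G/C, need ≥2 ✗; Tm = 64.9 + 41·(11 − 16.4)/24 = 55.7°C ✓; GC 11/24 = 45.8% ✓ — fails.
Candidate 2 (20 nt, A=7 T=7 G=2 C=4): 3' end AAT has 0 G/C, need ≥2 ✗; Tm = 64.9 + 41·(6 − 16.4)/20 = 43.6°C, outside 45.1–61.1°C ✗; GC 6/20 = 30.0%, outside 40.9–61.5% ✗ — fails.
Candidate 3 (21 nt, A=7 T=1 G=7 C=6): 3' end CGC has 3 G/C ✓; Tm = 64.9 + 41·(13 − 16.4)/21 = 58.3°C ✓; GC 13/21 = 61.9%, outside 40.9–61.5% ✗ — fails.
Candidate 4 (26 nt, A=8 T=8 G=5 C=5): 3' end ACC has 2 G/C ✓; Tm = 64.9 + 41·(10 − 16.4)/26 = 54.8°C ✓; GC 10/26 = 38.5%, outside 40.9–61.5% ✗ — fails.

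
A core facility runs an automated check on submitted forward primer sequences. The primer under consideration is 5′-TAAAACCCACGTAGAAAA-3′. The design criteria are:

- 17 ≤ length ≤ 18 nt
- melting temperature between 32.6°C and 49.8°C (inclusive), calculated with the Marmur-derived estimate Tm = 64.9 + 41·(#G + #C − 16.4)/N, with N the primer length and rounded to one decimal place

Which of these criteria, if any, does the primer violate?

Meets all criteria.

Base counts: A=10, T=2, G=2, C=4 (length 18).
length: length 18 ✓
Tm: Tm = 64.9 + 41·(6 − 16.4)/18 = 41.2°C ✓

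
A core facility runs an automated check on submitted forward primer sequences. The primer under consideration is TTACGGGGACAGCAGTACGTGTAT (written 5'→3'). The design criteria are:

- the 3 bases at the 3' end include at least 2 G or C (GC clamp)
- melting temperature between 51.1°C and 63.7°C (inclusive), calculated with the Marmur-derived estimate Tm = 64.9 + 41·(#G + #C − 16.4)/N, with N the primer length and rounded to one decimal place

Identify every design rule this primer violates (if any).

Fails: GC clamp.

Base counts: A=6, T=6, G=8, C=4 (length 24).
GC clamp: 3' end TAT has 0 G/C, need ≥2 ✗
Tm: Tm = 64.9 + 41·(12 − 16.4)/24 = 57.4°C ✓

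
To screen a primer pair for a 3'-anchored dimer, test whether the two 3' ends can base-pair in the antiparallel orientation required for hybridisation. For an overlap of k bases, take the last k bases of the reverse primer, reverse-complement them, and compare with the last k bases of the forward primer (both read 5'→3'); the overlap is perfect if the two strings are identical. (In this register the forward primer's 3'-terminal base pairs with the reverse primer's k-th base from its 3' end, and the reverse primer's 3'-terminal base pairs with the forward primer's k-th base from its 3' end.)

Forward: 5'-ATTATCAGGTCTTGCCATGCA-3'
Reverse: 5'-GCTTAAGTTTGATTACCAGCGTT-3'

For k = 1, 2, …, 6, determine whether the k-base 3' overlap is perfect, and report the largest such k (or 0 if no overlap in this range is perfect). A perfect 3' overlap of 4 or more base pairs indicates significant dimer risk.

Last 6 bases (5'→3') — forward …CATGCA, reverse …AGCGTT.
Reverse complement of the reverse primer's last 6 bases: AACGCT; its first k bases are the reverse complement of the reverse primer's last k bases, so a perfect k-base overlap needs the forward primer's last k bases to equal them.
Comparing (forward last k vs required): k=1: A vs A ✓; k=2: CA vs AA ✗; k=3: GCA vs AAC ✗; k=4: TGCA vs AACG ✗; k=5: ATGCA vs AACGC ✗; k=6: CATGCA vs AACGCT ✗.
Only k = 1 is perfect, so the longest perfect 3' overlap is 1.

Longest perfect overlap: 1 complementary base pair; below the dimer-risk threshold (threshold 4).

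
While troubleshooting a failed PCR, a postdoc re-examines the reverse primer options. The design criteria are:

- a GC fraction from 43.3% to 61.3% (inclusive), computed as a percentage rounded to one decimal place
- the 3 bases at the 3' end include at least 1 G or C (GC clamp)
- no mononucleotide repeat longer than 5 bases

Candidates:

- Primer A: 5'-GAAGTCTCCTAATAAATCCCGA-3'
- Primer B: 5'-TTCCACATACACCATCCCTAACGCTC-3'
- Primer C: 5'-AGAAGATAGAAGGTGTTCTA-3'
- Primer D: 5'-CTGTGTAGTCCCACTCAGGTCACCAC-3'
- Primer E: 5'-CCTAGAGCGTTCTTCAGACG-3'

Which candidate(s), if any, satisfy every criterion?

Primer B, Primer D and Primer E.

Primer A (22 nt, A=8 T=5 G=3 C=6): GC 9/22 = 40.9%, outside 43.3–61.3% ✗; 3' end CGA has 2 G/C ✓; longest run = 3 ✓ — fails.
Primer B (26 nt, A=7 T=6 G=1 C=12): GC 13/26 = 50.0% ✓; 3' end CTC has 2 G/C ✓; longest run = 3 ✓ — passes.
Primer C (20 nt, A=8 T=5 G=6 C=1): GC 7/20 = 35.0%, outside 43.3–61.3% ✗; 3' end CTA has 1 G/C ✓; longest run = 2 ✓ — fails.
Primer D (26 nt, A=5 T=6 G=5 C=10): GC 15/26 = 57.7% ✓; 3' end CAC has 2 G/C ✓; longest run = 3 ✓ — passes.
Primer E (20 nt, A=4 T=5 G=5 C=6): GC 11/20 = 55.0% ✓; 3' end ACG has 2 G/C ✓; longest run = 2 ✓ — passes.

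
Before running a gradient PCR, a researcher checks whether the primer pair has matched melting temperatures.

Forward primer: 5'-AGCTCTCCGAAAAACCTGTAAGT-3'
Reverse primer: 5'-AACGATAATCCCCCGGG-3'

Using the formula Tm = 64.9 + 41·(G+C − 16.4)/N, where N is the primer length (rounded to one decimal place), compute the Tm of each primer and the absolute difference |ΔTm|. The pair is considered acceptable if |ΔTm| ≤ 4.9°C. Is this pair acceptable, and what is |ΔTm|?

|ΔTm| = 4.0°C; the pair is acceptable.

Forward: G+C = 10, N = 23 → Tm = 64.9 + 41·(10 − 16.4)/23 = 53.5°C.
Reverse: G+C = 10, N = 17 → Tm = 64.9 + 41·(10 − 16.4)/17 = 49.5°C.
|ΔTm| = |53.5 − 49.5| = 4.0°C, ≤ 4.9°C.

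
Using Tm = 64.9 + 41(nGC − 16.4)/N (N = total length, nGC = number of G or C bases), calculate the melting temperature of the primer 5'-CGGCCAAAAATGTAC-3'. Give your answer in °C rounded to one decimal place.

Base counts: A=6, T=2, G=3, C=4; G+C = 7, N = 15.
Tm = 64.9 + 41·(7 − 16.4)/15 = 64.9 + -385.40/15 = 39.2°C.

39.2°C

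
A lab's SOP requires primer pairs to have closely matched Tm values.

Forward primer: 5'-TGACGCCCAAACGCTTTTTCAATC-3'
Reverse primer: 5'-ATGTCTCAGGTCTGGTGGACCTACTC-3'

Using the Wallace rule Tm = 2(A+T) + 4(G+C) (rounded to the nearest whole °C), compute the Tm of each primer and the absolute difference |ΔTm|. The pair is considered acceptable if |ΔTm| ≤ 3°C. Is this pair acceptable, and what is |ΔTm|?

|ΔTm| = 10°C; the pair is not acceptable.

Forward: A=6 T=7 G=3 C=8 → Tm = 2·13 + 4·11 = 70°C.
Reverse: A=4 T=8 G=7 C=7 → Tm = 2·12 + 4·14 = 80°C.
|ΔTm| = |70 − 80| = 10°C, > 3°C.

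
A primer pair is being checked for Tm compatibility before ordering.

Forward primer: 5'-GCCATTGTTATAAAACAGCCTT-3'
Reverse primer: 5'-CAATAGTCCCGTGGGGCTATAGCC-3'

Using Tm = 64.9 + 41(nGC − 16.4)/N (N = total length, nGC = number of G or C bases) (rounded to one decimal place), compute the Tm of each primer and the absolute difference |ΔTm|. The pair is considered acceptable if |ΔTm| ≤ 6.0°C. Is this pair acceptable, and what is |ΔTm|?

|ΔTm| = 11.6°C; the pair is not acceptable.

Forward: G+C = 8, N = 22 → Tm = 64.9 + 41·(8 − 16.4)/22 = 49.2°C.
Reverse: G+C = 14, N = 24 → Tm = 64.9 + 41·(14 − 16.4)/24 = 60.8°C.
|ΔTm| = |49.2 − 60.8| = 11.6°C, > 6.0°C.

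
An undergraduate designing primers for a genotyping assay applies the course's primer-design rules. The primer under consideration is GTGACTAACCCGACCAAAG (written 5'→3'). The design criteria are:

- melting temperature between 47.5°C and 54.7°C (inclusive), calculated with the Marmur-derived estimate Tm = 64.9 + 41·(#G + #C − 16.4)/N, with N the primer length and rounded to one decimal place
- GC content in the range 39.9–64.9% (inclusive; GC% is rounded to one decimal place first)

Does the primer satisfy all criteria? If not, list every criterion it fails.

Meets all criteria.

Base counts: A=7, T=2, G=4, C=6 (length 19).
Tm: Tm = 64.9 + 41·(10 − 16.4)/19 = 51.1°C ✓
GC content: GC 10/19 = 52.6% ✓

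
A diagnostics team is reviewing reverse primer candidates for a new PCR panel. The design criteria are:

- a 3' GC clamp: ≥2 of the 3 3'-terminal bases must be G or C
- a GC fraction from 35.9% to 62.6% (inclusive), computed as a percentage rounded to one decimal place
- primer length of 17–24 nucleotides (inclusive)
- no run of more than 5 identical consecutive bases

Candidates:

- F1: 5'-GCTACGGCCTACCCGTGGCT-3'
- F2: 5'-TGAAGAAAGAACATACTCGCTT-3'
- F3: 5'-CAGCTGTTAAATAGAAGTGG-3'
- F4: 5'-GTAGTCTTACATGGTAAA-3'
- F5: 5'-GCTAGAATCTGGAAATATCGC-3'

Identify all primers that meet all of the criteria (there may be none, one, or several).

F3 and F5.

F1 (20 nt, A=2 T=4 G=6 C=8): 3' end GCT has 2 G/C ✓; GC 14/20 = 70.0%, outside 35.9–62.6% ✗; length 20 ✓; longest run = 3 ✓ — fails.
F2 (22 nt, A=9 T=5 G=4 C=4): 3' end CTT has 1 G/C, need ≥2 ✗; GC 8/22 = 36.4% ✓; length 22 ✓; longest run = 3 ✓ — fails.
F3 (20 nt, A=7 T=5 G=6 C=2): 3' end TGG has 2 G/C ✓; GC 8/20 = 40.0% ✓; length 20 ✓; longest run = 3 ✓ — passes.
F4 (18 nt, A=6 T=6 G=4 C=2): 3' end AAA has 0 G/C, need ≥2 ✗; GC 6/18 = 33.3%, outside 35.9–62.6% ✗; length 18 ✓; longest run = 3 ✓ — fails.
F5 (21 nt, A=7 T=5 G=5 C=4): 3' end CGC has 3 G/C ✓; GC 9/21 = 42.9% ✓; length 21 ✓; longest run = 3 ✓ — passes.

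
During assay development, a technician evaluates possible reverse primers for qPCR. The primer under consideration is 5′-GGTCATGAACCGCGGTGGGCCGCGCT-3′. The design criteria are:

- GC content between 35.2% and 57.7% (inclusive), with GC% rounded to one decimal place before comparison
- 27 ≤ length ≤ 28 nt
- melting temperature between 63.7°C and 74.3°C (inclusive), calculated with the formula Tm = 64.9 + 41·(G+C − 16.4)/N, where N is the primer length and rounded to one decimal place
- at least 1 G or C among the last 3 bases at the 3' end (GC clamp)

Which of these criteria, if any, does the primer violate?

Fails: GC content, length.

Base counts: A=3, T=4, G=11, C=8 (length 26).
GC content: GC 19/26 = 73.1%, outside 35.2–57.7% ✗
length: length 26, outside 27–28 ✗
Tm: Tm = 64.9 + 41·(19 − 16.4)/26 = 69.0°C ✓
GC clamp: 3' end GCT has 2 G/C ✓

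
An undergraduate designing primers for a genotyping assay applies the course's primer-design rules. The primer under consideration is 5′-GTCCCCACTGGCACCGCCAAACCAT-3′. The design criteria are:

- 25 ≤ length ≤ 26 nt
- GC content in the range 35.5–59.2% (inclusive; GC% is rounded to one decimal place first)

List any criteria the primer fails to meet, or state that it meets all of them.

Base counts: A=6, T=3, G=4, C=12 (length 25).
length: length 25 ✓
GC content: GC 16/25 = 64.0%, outside 35.5–59.2% ✗

Fails: GC content.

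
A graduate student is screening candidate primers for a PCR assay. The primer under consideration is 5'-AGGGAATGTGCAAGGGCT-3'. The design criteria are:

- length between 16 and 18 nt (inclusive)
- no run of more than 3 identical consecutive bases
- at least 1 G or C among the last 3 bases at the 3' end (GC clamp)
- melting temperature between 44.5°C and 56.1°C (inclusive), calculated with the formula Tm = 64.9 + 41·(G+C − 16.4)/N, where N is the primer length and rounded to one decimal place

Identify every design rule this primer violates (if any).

Base counts: A=5, T=3, G=8, C=2 (length 18).
length: length 18 ✓
homopolymer run: longest run = 3 ✓
GC clamp: 3' end GCT has 2 G/C ✓
Tm: Tm = 64.9 + 41·(10 − 16.4)/18 = 50.3°C ✓

Meets all criteria.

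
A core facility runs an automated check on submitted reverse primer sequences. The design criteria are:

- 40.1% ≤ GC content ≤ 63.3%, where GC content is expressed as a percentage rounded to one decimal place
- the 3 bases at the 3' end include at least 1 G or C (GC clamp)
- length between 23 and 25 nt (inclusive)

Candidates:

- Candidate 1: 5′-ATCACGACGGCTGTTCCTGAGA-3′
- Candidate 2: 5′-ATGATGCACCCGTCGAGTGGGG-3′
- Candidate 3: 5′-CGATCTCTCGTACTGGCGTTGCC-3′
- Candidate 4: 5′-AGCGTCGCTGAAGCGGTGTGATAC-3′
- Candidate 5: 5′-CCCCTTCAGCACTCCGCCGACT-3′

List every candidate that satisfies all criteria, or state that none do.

Candidate 1 (22 nt, A=5 T=5 G=6 C=6): GC 12/22 = 54.5% ✓; 3' end AGA has 1 G/C ✓; length 22, outside 23–25 ✗ — fails.
Candidate 2 (22 nt, A=4 T=4 G=9 C=5): GC 14/22 = 63.6%, outside 40.1–63.3% ✗; 3' end GGG has 3 G/C ✓; length 22, outside 23–25 ✗ — fails.
Candidate 3 (23 nt, A=2 T=7 G=6 C=8): GC 14/23 = 60.9% ✓; 3' end GCC has 3 G/C ✓; length 23 ✓ — passes.
Candidate 4 (24 nt, A=5 T=5 G=9 C=5): GC 14/24 = 58.3% ✓; 3' end TAC has 1 G/C ✓; length 24 ✓ — passes.
Candidate 5 (22 nt, A=3 T=4 G=3 C=12): GC 15/22 = 68.2%, outside 40.1–63.3% ✗; 3' end ACT has 1 G/C ✓; length 22, outside 23–25 ✗ — fails.

Candidate 3 and Candidate 4.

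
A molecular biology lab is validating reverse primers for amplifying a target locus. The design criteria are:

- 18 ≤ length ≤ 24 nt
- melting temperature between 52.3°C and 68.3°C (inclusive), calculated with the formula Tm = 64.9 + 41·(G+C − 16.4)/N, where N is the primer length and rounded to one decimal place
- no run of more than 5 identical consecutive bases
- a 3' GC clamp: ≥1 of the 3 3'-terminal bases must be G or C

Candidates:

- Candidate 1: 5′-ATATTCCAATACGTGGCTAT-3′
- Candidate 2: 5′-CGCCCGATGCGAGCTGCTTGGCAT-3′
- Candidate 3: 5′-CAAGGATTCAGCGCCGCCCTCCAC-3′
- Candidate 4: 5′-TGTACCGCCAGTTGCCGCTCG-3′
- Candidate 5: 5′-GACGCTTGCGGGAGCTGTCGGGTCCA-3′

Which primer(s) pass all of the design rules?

Candidate 1 (20 nt, A=6 T=7 G=3 C=4): length 20 ✓; Tm = 64.9 + 41·(7 − 16.4)/20 = 45.6°C, outside 52.3–68.3°C ✗; longest run = 2 ✓; 3' end TAT has 0 G/C, need ≥1 ✗ — fails.
Candidate 2 (24 nt, A=3 T=5 G=8 C=8): length 24 ✓; Tm = 64.9 + 41·(16 − 16.4)/24 = 64.2°C ✓; longest run = 3 ✓; 3' end CAT has 1 G/C ✓ — passes.
Candidate 3 (24 nt, A=5 T=3 G=5 C=11): length 24 ✓; Tm = 64.9 + 41·(16 − 16.4)/24 = 64.2°C ✓; longest run = 3 ✓; 3' end CAC has 2 G/C ✓ — passes.
Candidate 4 (21 nt, A=2 T=5 G=6 C=8): length 21 ✓; Tm = 64.9 + 41·(14 − 16.4)/21 = 60.2°C ✓; longest run = 2 ✓; 3' end TCG has 2 G/C ✓ — passes.
Candidate 5 (26 nt, A=3 T=5 G=11 C=7): length 26, outside 18–24 ✗; Tm = 64.9 + 41·(18 − 16.4)/26 = 67.4°C ✓; longest run = 3 ✓; 3' end CCA has 2 G/C ✓ — fails.

Candidate 2, Candidate 3 and Candidate 4.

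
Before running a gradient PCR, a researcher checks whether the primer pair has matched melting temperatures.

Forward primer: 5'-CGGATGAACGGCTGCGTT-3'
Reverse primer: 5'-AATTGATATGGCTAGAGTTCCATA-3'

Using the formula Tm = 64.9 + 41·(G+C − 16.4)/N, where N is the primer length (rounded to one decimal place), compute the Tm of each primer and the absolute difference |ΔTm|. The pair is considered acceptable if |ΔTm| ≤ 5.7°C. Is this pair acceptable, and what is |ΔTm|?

Forward: G+C = 11, N = 18 → Tm = 64.9 + 41·(11 − 16.4)/18 = 52.6°C.
Reverse: G+C = 8, N = 24 → Tm = 64.9 + 41·(8 − 16.4)/24 = 50.6°C.
|ΔTm| = |52.6 − 50.6| = 2.0°C, ≤ 5.7°C.

|ΔTm| = 2.0°C; the pair is acceptable.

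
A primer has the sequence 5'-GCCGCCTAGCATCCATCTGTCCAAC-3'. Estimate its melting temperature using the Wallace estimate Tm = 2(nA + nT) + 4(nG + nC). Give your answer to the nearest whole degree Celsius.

Base counts: A=5, T=5, G=4, C=11 (length 25).
Tm = 2·(5+5) + 4·(4+11) = 2·10 + 4·15 = 20 + 60 = 80°C.

80°C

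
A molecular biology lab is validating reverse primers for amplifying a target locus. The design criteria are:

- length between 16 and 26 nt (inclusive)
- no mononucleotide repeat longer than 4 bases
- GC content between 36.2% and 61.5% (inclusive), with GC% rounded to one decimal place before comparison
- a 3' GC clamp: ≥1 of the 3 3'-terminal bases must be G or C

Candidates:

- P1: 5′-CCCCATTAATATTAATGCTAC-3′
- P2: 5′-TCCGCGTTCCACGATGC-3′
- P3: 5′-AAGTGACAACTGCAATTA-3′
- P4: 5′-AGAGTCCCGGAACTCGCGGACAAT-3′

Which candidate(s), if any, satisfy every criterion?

P1 (21 nt, A=7 T=7 G=1 C=6): length 21 ✓; longest run = 4 ✓; GC 7/21 = 33.3%, outside 36.2–61.5% ✗; 3' end TAC has 1 G/C ✓ — fails.
P2 (17 nt, A=2 T=4 G=4 C=7): length 17 ✓; longest run = 2 ✓; GC 11/17 = 64.7%, outside 36.2–61.5% ✗; 3' end TGC has 2 G/C ✓ — fails.
P3 (18 nt, A=8 T=4 G=3 C=3): length 18 ✓; longest run = 2 ✓; GC 6/18 = 33.3%, outside 36.2–61.5% ✗; 3' end TTA has 0 G/C, need ≥1 ✗ — fails.
P4 (24 nt, A=7 T=3 G=7 C=7): length 24 ✓; longest run = 3 ✓; GC 14/24 = 58.3% ✓; 3' end AAT has 0 G/C, need ≥1 ✗ — fails.

None of the candidates satisfy all criteria.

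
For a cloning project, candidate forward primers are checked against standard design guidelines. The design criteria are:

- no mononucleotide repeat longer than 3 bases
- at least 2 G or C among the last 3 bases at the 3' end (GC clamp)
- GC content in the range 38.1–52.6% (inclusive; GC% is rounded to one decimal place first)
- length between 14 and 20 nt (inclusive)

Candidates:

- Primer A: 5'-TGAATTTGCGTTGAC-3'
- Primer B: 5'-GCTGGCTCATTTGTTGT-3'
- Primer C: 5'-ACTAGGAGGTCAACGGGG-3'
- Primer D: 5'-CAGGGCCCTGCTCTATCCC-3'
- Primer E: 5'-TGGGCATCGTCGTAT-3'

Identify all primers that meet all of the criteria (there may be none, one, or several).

Primer A only.

Primer A (15 nt, A=3 T=6 G=4 C=2): longest run = 3 ✓; 3' end GAC has 2 G/C ✓; GC 6/15 = 40.0% ✓; length 15 ✓ — passes.
Primer B (17 nt, A=1 T=8 G=5 C=3): longest run = 3 ✓; 3' end TGT has 1 G/C, need ≥2 ✗; GC 8/17 = 47.1% ✓; length 17 ✓ — fails.
Primer C (18 nt, A=5 T=2 G=8 C=3): longest run = 4, exceeds 3 ✗; 3' end GGG has 3 G/C ✓; GC 11/18 = 61.1%, outside 38.1–52.6% ✗; length 18 ✓ — fails.
Primer D (19 nt, A=2 T=4 G=4 C=9): longest run = 3 ✓; 3' end CCC has 3 G/C ✓; GC 13/19 = 68.4%, outside 38.1–52.6% ✗; length 19 ✓ — fails.
Primer E (15 nt, A=2 T=5 G=5 C=3): longest run = 3 ✓; 3' end TAT has 0 G/C, need ≥2 ✗; GC 8/15 = 53.3%, outside 38.1–52.6% ✗; length 15 ✓ — fails.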